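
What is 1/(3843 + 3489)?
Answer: 1/7332 ≈ 0.00013639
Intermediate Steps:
1/(3843 + 3489) = 1/7332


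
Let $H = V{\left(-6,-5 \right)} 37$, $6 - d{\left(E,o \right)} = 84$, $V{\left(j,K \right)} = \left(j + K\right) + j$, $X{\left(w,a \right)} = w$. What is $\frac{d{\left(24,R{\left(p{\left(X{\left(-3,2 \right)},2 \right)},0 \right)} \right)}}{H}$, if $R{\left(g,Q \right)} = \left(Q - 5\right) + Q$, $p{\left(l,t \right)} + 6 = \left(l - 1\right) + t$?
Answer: $\frac{78}{629} \approx 0.12401$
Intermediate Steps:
$V{\left(j,K \right)} = K + 2 j$ ($V{\left(j,K \right)} = \left(K + j\right) + j = K + 2 j$)
$p{\left(l,t \right)} = -7 + l + t$ ($p{\left(l,t \right)} = -6 + \left(\left(l - 1\right) + t\right) = -6 + \left(\left(-1 + l\right) + t\right) = -6 + \left(-1 + l + t\right) = -7 + l + t$)
$R{\left(g,Q \right)} = -5 + 2 Q$ ($R{\left(g,Q \right)} = \left(-5 + Q\right) + Q = -5 + 2 Q$)
$d{\left(E,o \right)} = -78$ ($d{\left(E,o \right)} = 6 - 84 = -78$)
$H = -629$ ($H = \left(-5 + 2 \left(-6\right)\right) 37 = \left(-5 - 12\right) 37 = \left(-17\right) 37 = -629$)
$\frac{d{\left(24,R{\left(p{\left(X{\left(-3,2 \right)},2 \right)},0 \right)} \right)}}{H} = - \frac{78}{-629} = \left(-78\right) \left(- \frac{1}{629}\right) = \frac{78}{629}$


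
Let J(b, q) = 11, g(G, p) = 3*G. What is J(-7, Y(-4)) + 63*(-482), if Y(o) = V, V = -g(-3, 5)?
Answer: -30355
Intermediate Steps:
V = 9 (V = -3*(-3) = -1*(-9) = 9)
Y(o) = 9
J(-7, Y(-4)) + 63*(-482) = 11 + 63*(-482) = 11 - 30366 = -30355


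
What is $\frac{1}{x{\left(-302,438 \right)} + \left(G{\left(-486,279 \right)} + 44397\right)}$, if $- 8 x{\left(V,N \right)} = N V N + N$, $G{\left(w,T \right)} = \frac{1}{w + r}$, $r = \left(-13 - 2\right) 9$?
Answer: $\frac{2484}{18099549869} \approx 1.3724 \cdot 10^{-7}$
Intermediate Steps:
$r = -135$ ($r = \left(-15\right) 9 = -135$)
$G{\left(w,T \right)} = \frac{1}{-135 + w}$ ($G{\left(w,T \right)} = \frac{1}{w - 135} = \frac{1}{-135 + w}$)
$x{\left(V,N \right)} = - \frac{N}{8} - \frac{V N^{2}}{8}$ ($x{\left(V,N \right)} = - \frac{N V N + N}{8} = - \frac{V N^{2} + N}{8} = - \frac{N + V N^{2}}{8} = - \frac{N}{8} - \frac{V N^{2}}{8}$)
$\frac{1}{x{\left(-302,438 \right)} + \left(G{\left(-486,279 \right)} + 44397\right)} = \frac{1}{\left(- \frac{1}{8}\right) 438 \left(1 + 438 \left(-302\right)\right) + \left(\frac{1}{-135 - 486} + 44397\right)} = \frac{1}{\left(- \frac{1}{8}\right) 438 \left(1 - 132276\right) + \left(\frac{1}{-621} + 44397\right)} = \frac{1}{\left(- \frac{1}{8}\right) 438 \left(-132275\right) + \left(- \frac{1}{621} + 44397\right)} = \frac{1}{\frac{28968225}{4} + \frac{27570536}{621}} = \frac{1}{\frac{18099549869}{2484}} = \frac{2484}{18099549869}$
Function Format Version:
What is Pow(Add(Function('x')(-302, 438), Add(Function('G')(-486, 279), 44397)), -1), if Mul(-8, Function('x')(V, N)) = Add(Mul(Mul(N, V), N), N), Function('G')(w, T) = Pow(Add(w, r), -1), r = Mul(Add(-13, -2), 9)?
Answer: Rational(2484, 18099549869) ≈ 1.3724e-7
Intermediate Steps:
r = -135 (r = Mul(-15, 9) = -135)
Function('G')(w, T) = Pow(Add(-135, w), -1) (Function('G')(w, T) = Pow(Add(w, -135), -1) = Pow(Add(-135, w), -1))
Function('x')(V, N) = Add(Mul(Rational(-1, 8), N), Mul(Rational(-1, 8), V, Pow(N, 2))) (Function('x')(V, N) = Mul(Rational(-1, 8), Add(Mul(Mul(N, V), N), N)) = Mul(Rational(-1, 8), Add(Mul(V, Pow(N, 2)), N)) = Mul(Rational(-1, 8), Add(N, Mul(V, Pow(N, 2)))) = Add(Mul(Rational(-1, 8), N), Mul(Rational(-1, 8), V, Pow(N, 2))))
Pow(Add(Function('x')(-302, 438), Add(Function('G')(-486, 279), 44397)), -1) = Pow(Add(Mul(Rational(-1, 8), 438, Add(1, Mul(438, -302))), Add(Pow(Add(-135, -486), -1), 44397)), -1) = Pow(Add(Mul(Rational(-1, 8), 438, Add(1, -132276)), Add(Pow(-621, -1), 44397)), -1) = Pow(Add(Mul(Rational(-1, 8), 438, -132275), Add(Rational(-1, 621), 44397)), -1) = Pow(Add(Rational(28968225, 4), Rational(27570536, 621)), -1) = Pow(Rational(18099549869, 2484), -1) = Rational(2484, 18099549869)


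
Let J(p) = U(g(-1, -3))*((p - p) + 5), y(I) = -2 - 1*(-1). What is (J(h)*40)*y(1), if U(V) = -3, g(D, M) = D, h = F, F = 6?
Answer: 600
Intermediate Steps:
y(I) = -1 (y(I) = -2 + 1 = -1)
h = 6
J(p) = -15 (J(p) = -3*((p - p) + 5) = -3*(0 + 5) = -3*5 = -15)
(J(h)*40)*y(1) = -15*40*(-1) = -600*(-1) = 600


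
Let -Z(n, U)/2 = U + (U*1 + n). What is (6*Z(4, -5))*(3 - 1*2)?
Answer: 72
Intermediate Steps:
Z(n, U) = -4*U - 2*n (Z(n, U) = -2*(U + (U*1 + n)) = -2*(U + (U + n)) = -2*(n + 2*U) = -4*U - 2*n)
(6*Z(4, -5))*(3 - 1*2) = (6*(-4*(-5) - 2*4))*(3 - 1*2) = (6*(20 - 8))*(3 - 2) = (6*12)*1 = 72*1 = 72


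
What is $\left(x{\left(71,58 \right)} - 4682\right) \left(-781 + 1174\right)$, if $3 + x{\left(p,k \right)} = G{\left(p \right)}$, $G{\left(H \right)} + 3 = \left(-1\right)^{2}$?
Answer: $-1841991$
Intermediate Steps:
$G{\left(H \right)} = -2$ ($G{\left(H \right)} = -3 + \left(-1\right)^{2} = -3 + 1 = -2$)
$x{\left(p,k \right)} = -5$ ($x{\left(p,k \right)} = -3 - 2 = -5$)
$\left(x{\left(71,58 \right)} - 4682\right) \left(-781 + 1174\right) = \left(-5 - 4682\right) \left(-781 + 1174\right) = \left(-4687\right) 393 = -1841991$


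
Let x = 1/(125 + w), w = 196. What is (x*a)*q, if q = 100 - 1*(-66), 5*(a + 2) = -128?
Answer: -7636/535 ≈ -14.273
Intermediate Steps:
a = -138/5 (a = -2 + (1/5)*(-128) = -2 - 128/5 = -138/5 ≈ -27.600)
q = 166 (q = 100 + 66 = 166)
x = 1/321 (x = 1/(125 + 196) = 1/321 ≈ 0.0031153)
(x*a)*q = ((1/321)*(-138/5))*166 = -46/535*166 = -7636/535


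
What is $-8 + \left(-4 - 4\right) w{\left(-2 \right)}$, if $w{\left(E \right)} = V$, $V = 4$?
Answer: $-40$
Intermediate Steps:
$w{\left(E \right)} = 4$
$-8 + \left(-4 - 4\right) w{\left(-2 \right)} = -8 + \left(-4 - 4\right) 4 = -8 - 32 = -40$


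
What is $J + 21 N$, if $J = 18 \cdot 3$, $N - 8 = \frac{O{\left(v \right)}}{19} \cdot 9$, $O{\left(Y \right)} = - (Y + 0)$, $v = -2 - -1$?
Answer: $\frac{4407}{19} \approx 231.95$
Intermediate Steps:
$v = -1$ ($v = -2 + 1 = -1$)
$O{\left(Y \right)} = - Y$
$N = \frac{161}{19}$ ($N = 8 + \frac{\left(-1\right) \left(-1\right)}{19} \cdot 9 = 8 + 1 \cdot \frac{1}{19} \cdot 9 = 8 + \frac{1}{19} \cdot 9 = 8 + \frac{9}{19} = \frac{161}{19} \approx 8.4737$)
$J = 54$
$J + 21 N = 54 + 21 \cdot \frac{161}{19} = 54 + \frac{3381}{19} = \frac{4407}{19}$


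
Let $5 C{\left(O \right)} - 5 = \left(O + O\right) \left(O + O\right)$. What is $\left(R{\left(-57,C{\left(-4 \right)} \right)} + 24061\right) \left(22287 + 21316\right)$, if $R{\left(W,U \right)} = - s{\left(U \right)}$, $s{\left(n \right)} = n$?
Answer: $\frac{5242650308}{5} \approx 1.0485 \cdot 10^{9}$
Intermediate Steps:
$C{\left(O \right)} = 1 + \frac{4 O^{2}}{5}$ ($C{\left(O \right)} = 1 + \frac{\left(O + O\right) \left(O + O\right)}{5} = 1 + \frac{2 O 2 O}{5} = 1 + \frac{4 O^{2}}{5}$)
$R{\left(W,U \right)} = - U$
$\left(R{\left(-57,C{\left(-4 \right)} \right)} + 24061\right) \left(22287 + 21316\right) = \left(- (1 + \frac{4 \left(-4\right)^{2}}{5}) + 24061\right) \left(22287 + 21316\right) = \left(- (1 + \frac{4}{5} \cdot 16) + 24061\right) 43603 = \left(- (1 + \frac{64}{5}) + 24061\right) 43603 = \left(\left(-1\right) \frac{69}{5} + 24061\right) 43603 = \left(- \frac{69}{5} + 24061\right) 43603 = \frac{120236}{5} \cdot 43603 = \frac{5242650308}{5}$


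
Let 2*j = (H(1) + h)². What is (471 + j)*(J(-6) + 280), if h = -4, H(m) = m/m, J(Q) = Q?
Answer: 130287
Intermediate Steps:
H(m) = 1
j = 9/2 (j = (1 - 4)²/2 = (½)*(-3)² = (½)*9 = 9/2 ≈ 4.5000)
(471 + j)*(J(-6) + 280) = (471 + 9/2)*(-6 + 280) = (951/2)*274 = 130287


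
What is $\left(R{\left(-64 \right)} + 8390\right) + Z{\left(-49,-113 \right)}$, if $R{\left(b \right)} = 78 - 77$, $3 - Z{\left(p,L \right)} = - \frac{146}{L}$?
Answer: $\frac{948376}{113} \approx 8392.7$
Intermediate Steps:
$Z{\left(p,L \right)} = 3 + \frac{146}{L}$ ($Z{\left(p,L \right)} = 3 - - \frac{146}{L} = 3 + \frac{146}{L}$)
$R{\left(b \right)} = 1$ ($R{\left(b \right)} = 78 - 77 = 1$)
$\left(R{\left(-64 \right)} + 8390\right) + Z{\left(-49,-113 \right)} = \left(1 + 8390\right) + \left(3 + \frac{146}{-113}\right) = 8391 + \left(3 + 146 \left(- \frac{1}{113}\right)\right) = 8391 + \left(3 - \frac{146}{113}\right) = 8391 + \frac{193}{113} = \frac{948376}{113}$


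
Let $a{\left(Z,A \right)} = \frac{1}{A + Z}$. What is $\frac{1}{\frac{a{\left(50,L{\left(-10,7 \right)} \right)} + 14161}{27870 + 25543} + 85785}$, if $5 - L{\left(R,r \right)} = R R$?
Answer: $\frac{2403585}{206192176469} \approx 1.1657 \cdot 10^{-5}$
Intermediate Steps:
$L{\left(R,r \right)} = 5 - R^{2}$ ($L{\left(R,r \right)} = 5 - R R = 5 - R^{2}$)
$\frac{1}{\frac{a{\left(50,L{\left(-10,7 \right)} \right)} + 14161}{27870 + 25543} + 85785} = \frac{1}{\frac{\frac{1}{\left(5 - \left(-10\right)^{2}\right) + 50} + 14161}{27870 + 25543} + 85785} = \frac{1}{\frac{\frac{1}{\left(5 - 100\right) + 50} + 14161}{53413} + 85785} = \frac{1}{\left(\frac{1}{\left(5 - 100\right) + 50} + 14161\right) \frac{1}{53413} + 85785} = \frac{1}{\left(\frac{1}{-95 + 50} + 14161\right) \frac{1}{53413} + 85785} = \frac{1}{\left(\frac{1}{-45} + 14161\right) \frac{1}{53413} + 85785} = \frac{1}{\left(- \frac{1}{45} + 14161\right) \frac{1}{53413} + 85785} = \frac{1}{\frac{637244}{45} \cdot \frac{1}{53413} + 85785} = \frac{1}{\frac{637244}{2403585} + 85785} = \frac{1}{\frac{206192176469}{2403585}} = \frac{2403585}{206192176469}$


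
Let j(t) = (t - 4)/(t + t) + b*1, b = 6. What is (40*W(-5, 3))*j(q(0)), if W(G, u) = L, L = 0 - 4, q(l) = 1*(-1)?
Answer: -1360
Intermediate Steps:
q(l) = -1
L = -4
W(G, u) = -4
j(t) = 6 + (-4 + t)/(2*t) (j(t) = (t - 4)/(t + t) + 6*1 = (-4 + t)/((2*t)) + 6 = (-4 + t)*(1/(2*t)) + 6 = (-4 + t)/(2*t) + 6 = 6 + (-4 + t)/(2*t))
(40*W(-5, 3))*j(q(0)) = (40*(-4))*(13/2 - 2/(-1)) = -160*(13/2 - 2*(-1)) = -160*(13/2 + 2) = -160*17/2 = -1360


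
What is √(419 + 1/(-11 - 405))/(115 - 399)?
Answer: -3*√503542/29536 ≈ -0.072075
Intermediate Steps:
√(419 + 1/(-11 - 405))/(115 - 399) = √(419 + 1/(-416))/(-284) = √(419 - 1/416)*(-1/284) = √(174303/416)*(-1/284) = (3*√503542/104)*(-1/284) = -3*√503542/29536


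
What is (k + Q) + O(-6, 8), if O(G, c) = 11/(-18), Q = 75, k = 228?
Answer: 5443/18 ≈ 302.39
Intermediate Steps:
O(G, c) = -11/18 (O(G, c) = 11*(-1/18) = -11/18)
(k + Q) + O(-6, 8) = (228 + 75) - 11/18 = 303 - 11/18 = 5443/18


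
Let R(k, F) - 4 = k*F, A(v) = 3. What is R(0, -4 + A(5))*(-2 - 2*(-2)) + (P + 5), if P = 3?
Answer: 16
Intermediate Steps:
R(k, F) = 4 + F*k (R(k, F) = 4 + k*F = 4 + F*k)
R(0, -4 + A(5))*(-2 - 2*(-2)) + (P + 5) = (4 + (-4 + 3)*0)*(-2 - 2*(-2)) + (3 + 5) = (4 - 1*0)*(-2 + 4) + 8 = (4 + 0)*2 + 8 = 4*2 + 8 = 8 + 8 = 16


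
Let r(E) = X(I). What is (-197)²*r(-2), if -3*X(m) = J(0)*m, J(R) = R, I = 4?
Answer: 0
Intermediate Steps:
X(m) = 0 (X(m) = -0*m = -⅓*0 = 0)
r(E) = 0
(-197)²*r(-2) = (-197)²*0 = 38809*0 = 0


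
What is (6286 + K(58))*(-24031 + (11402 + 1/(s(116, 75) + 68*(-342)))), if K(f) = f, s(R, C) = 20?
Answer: -465407647770/5809 ≈ -8.0118e+7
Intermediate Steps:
(6286 + K(58))*(-24031 + (11402 + 1/(s(116, 75) + 68*(-342)))) = (6286 + 58)*(-24031 + (11402 + 1/(20 + 68*(-342)))) = 6344*(-24031 + (11402 + 1/(20 - 23256))) = 6344*(-24031 + (11402 + 1/(-23236))) = 6344*(-24031 + (11402 - 1/23236)) = 6344*(-24031 + 264936871/23236) = 6344*(-293447445/23236) = -465407647770/5809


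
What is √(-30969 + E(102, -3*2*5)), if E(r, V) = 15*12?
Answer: 3*I*√3421 ≈ 175.47*I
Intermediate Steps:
E(r, V) = 180
√(-30969 + E(102, -3*2*5)) = √(-30969 + 180) = √(-30789) = 3*I*√3421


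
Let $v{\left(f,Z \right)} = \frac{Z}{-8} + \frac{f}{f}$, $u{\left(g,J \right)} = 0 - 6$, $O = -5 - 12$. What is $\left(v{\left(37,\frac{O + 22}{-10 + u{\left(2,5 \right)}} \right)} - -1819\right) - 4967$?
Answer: $- \frac{402811}{128} \approx -3147.0$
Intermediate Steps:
$O = -17$ ($O = -5 - 12 = -17$)
$u{\left(g,J \right)} = -6$ ($u{\left(g,J \right)} = 0 - 6 = -6$)
$v{\left(f,Z \right)} = 1 - \frac{Z}{8}$ ($v{\left(f,Z \right)} = Z \left(- \frac{1}{8}\right) + 1 = - \frac{Z}{8} + 1 = 1 - \frac{Z}{8}$)
$\left(v{\left(37,\frac{O + 22}{-10 + u{\left(2,5 \right)}} \right)} - -1819\right) - 4967 = \left(\left(1 - \frac{\left(-17 + 22\right) \frac{1}{-10 - 6}}{8}\right) - -1819\right) - 4967 = \left(\left(1 - \frac{5 \frac{1}{-16}}{8}\right) + 1819\right) - 4967 = \left(\left(1 - \frac{5 \left(- \frac{1}{16}\right)}{8}\right) + 1819\right) - 4967 = \left(\left(1 - - \frac{5}{128}\right) + 1819\right) - 4967 = \left(\left(1 + \frac{5}{128}\right) + 1819\right) - 4967 = \left(\frac{133}{128} + 1819\right) - 4967 = \frac{232965}{128} - 4967 = - \frac{402811}{128}$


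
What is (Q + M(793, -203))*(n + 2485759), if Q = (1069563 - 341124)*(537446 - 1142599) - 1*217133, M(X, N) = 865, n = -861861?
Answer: -715842270833671630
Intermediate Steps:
Q = -440817263300 (Q = 728439*(-605153) - 217133 = -440817046167 - 217133 = -440817263300)
(Q + M(793, -203))*(n + 2485759) = (-440817263300 + 865)*(-861861 + 2485759) = -440817262435*1623898 = -715842270833671630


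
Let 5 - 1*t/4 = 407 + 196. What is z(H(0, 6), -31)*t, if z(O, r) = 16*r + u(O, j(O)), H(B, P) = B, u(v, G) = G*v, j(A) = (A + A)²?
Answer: 1186432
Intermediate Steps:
j(A) = 4*A² (j(A) = (2*A)² = 4*A²)
z(O, r) = 4*O³ + 16*r (z(O, r) = 16*r + (4*O²)*O = 16*r + 4*O³ = 4*O³ + 16*r)
t = -2392 (t = 20 - 4*(407 + 196) = 20 - 4*603 = 20 - 2412 = -2392)
z(H(0, 6), -31)*t = (4*0³ + 16*(-31))*(-2392) = (4*0 - 496)*(-2392) = (0 - 496)*(-2392) = -496*(-2392) = 1186432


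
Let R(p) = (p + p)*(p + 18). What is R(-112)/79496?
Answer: 2632/9937 ≈ 0.26487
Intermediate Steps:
R(p) = 2*p*(18 + p) (R(p) = (2*p)*(18 + p) = 2*p*(18 + p))
R(-112)/79496 = (2*(-112)*(18 - 112))/79496 = (2*(-112)*(-94))*(1/79496) = 21056*(1/79496) = 2632/9937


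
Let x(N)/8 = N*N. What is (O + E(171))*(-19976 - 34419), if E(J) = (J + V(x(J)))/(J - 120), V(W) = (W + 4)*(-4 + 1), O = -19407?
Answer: 30667574630/17 ≈ 1.8040e+9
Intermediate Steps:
x(N) = 8*N**2 (x(N) = 8*(N*N) = 8*N**2)
V(W) = -12 - 3*W (V(W) = (4 + W)*(-3) = -12 - 3*W)
E(J) = (-12 + J - 24*J**2)/(-120 + J) (E(J) = (J + (-12 - 24*J**2))/(J - 120) = (J + (-12 - 24*J**2))/(-120 + J) = (-12 + J - 24*J**2)/(-120 + J))
(O + E(171))*(-19976 - 34419) = (-19407 + (-12 + 171 - 24*171**2)/(-120 + 171))*(-19976 - 34419) = (-19407 + (-12 + 171 - 24*29241)/51)*(-54395) = (-19407 + (-12 + 171 - 701784)/51)*(-54395) = (-19407 + (1/51)*(-701625))*(-54395) = (-19407 - 233875/17)*(-54395) = -563794/17*(-54395) = 30667574630/17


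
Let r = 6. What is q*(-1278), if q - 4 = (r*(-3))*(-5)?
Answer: -120132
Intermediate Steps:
q = 94 (q = 4 + (6*(-3))*(-5) = 4 - 18*(-5) = 4 + 90 = 94)
q*(-1278) = 94*(-1278) = -120132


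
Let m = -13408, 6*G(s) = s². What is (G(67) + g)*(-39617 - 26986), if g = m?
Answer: 1686365759/2 ≈ 8.4318e+8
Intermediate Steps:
G(s) = s²/6
g = -13408
(G(67) + g)*(-39617 - 26986) = ((⅙)*67² - 13408)*(-39617 - 26986) = ((⅙)*4489 - 13408)*(-66603) = (4489/6 - 13408)*(-66603) = -75959/6*(-66603) = 1686365759/2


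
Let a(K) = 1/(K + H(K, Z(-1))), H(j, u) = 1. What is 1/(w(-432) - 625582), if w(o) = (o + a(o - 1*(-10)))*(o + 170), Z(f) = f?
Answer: -421/215719296 ≈ -1.9516e-6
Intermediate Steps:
a(K) = 1/(1 + K) (a(K) = 1/(K + 1) = 1/(1 + K))
w(o) = (170 + o)*(o + 1/(11 + o)) (w(o) = (o + 1/(1 + (o - 1*(-10))))*(o + 170) = (o + 1/(1 + (o + 10)))*(170 + o) = (o + 1/(1 + (10 + o)))*(170 + o) = (o + 1/(11 + o))*(170 + o) = (170 + o)*(o + 1/(11 + o)))
1/(w(-432) - 625582) = 1/((170 - 432 - 432*(11 - 432)*(170 - 432))/(11 - 432) - 625582) = 1/((170 - 432 - 432*(-421)*(-262))/(-421) - 625582) = 1/(-(170 - 432 - 47650464)/421 - 625582) = 1/(-1/421*(-47650726) - 625582) = 1/(47650726/421 - 625582) = 1/(-215719296/421) = -421/215719296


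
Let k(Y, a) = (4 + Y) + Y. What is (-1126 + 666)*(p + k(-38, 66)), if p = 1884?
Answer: -833520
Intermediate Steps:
k(Y, a) = 4 + 2*Y
(-1126 + 666)*(p + k(-38, 66)) = (-1126 + 666)*(1884 + (4 + 2*(-38))) = -460*(1884 + (4 - 76)) = -460*(1884 - 72) = -460*1812 = -833520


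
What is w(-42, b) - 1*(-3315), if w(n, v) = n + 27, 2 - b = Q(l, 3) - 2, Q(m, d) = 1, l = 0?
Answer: 3300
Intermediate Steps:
b = 3 (b = 2 - (1 - 2) = 2 - 1*(-1) = 2 + 1 = 3)
w(n, v) = 27 + n
w(-42, b) - 1*(-3315) = (27 - 42) - 1*(-3315) = -15 + 3315 = 3300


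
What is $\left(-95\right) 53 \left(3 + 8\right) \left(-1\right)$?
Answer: $55385$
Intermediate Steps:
$\left(-95\right) 53 \left(3 + 8\right) \left(-1\right) = - 5035 \cdot 11 \left(-1\right) = \left(-5035\right) \left(-11\right) = 55385$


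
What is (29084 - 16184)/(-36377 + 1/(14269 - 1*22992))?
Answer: -28131675/79329143 ≈ -0.35462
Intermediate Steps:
(29084 - 16184)/(-36377 + 1/(14269 - 1*22992)) = 12900/(-36377 + 1/(14269 - 22992)) = 12900/(-36377 + 1/(-8723)) = 12900/(-36377 - 1/8723) = 12900/(-317316572/8723) = 12900*(-8723/317316572) = -28131675/79329143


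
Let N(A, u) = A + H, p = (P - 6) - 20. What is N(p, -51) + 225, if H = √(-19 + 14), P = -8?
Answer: 191 + I*√5 ≈ 191.0 + 2.2361*I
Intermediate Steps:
H = I*√5 (H = √(-5) = I*√5 ≈ 2.2361*I)
p = -34 (p = (-8 - 6) - 20 = -14 - 20 = -34)
N(A, u) = A + I*√5
N(p, -51) + 225 = (-34 + I*√5) + 225 = 191 + I*√5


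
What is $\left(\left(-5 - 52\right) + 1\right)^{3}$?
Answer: $-175616$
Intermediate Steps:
$\left(\left(-5 - 52\right) + 1\right)^{3} = \left(-57 + 1\right)^{3} = \left(-56\right)^{3} = -175616$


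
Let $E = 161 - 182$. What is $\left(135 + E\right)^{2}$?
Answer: $12996$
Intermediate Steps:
$E = -21$
$\left(135 + E\right)^{2} = \left(135 - 21\right)^{2} = 114^{2} = 12996$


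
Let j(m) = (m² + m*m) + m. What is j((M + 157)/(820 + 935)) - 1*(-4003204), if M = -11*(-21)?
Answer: 12329969382128/3080025 ≈ 4.0032e+6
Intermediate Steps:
M = 231
j(m) = m + 2*m² (j(m) = (m² + m²) + m = 2*m² + m = m + 2*m²)
j((M + 157)/(820 + 935)) - 1*(-4003204) = ((231 + 157)/(820 + 935))*(1 + 2*((231 + 157)/(820 + 935))) - 1*(-4003204) = (388/1755)*(1 + 2*(388/1755)) + 4003204 = (388*(1/1755))*(1 + 2*(388*(1/1755))) + 4003204 = 388*(1 + 2*(388/1755))/1755 + 4003204 = 388*(1 + 776/1755)/1755 + 4003204 = (388/1755)*(2531/1755) + 4003204 = 982028/3080025 + 4003204 = 12329969382128/3080025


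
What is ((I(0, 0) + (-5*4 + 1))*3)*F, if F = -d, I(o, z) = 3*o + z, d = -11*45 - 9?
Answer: -28728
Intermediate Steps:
d = -504 (d = -495 - 9 = -504)
I(o, z) = z + 3*o
F = 504 (F = -1*(-504) = 504)
((I(0, 0) + (-5*4 + 1))*3)*F = (((0 + 3*0) + (-5*4 + 1))*3)*504 = (((0 + 0) + (-20 + 1))*3)*504 = ((0 - 19)*3)*504 = -19*3*504 = -57*504 = -28728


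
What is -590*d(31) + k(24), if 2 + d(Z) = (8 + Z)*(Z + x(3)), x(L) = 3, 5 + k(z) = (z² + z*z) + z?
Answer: -779989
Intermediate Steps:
k(z) = -5 + z + 2*z² (k(z) = -5 + ((z² + z*z) + z) = -5 + ((z² + z²) + z) = -5 + (2*z² + z) = -5 + (z + 2*z²) = -5 + z + 2*z²)
d(Z) = -2 + (3 + Z)*(8 + Z) (d(Z) = -2 + (8 + Z)*(Z + 3) = -2 + (8 + Z)*(3 + Z) = -2 + (3 + Z)*(8 + Z))
-590*d(31) + k(24) = -590*(22 + 31² + 11*31) + (-5 + 24 + 2*24²) = -590*(22 + 961 + 341) + (-5 + 24 + 2*576) = -590*1324 + (-5 + 24 + 1152) = -781160 + 1171 = -779989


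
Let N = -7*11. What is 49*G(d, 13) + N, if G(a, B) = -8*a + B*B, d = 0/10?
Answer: 8204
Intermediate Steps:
d = 0 (d = 0*(⅒) = 0)
G(a, B) = B² - 8*a (G(a, B) = -8*a + B² = B² - 8*a)
N = -77
49*G(d, 13) + N = 49*(13² - 8*0) - 77 = 49*(169 + 0) - 77 = 49*169 - 77 = 8281 - 77 = 8204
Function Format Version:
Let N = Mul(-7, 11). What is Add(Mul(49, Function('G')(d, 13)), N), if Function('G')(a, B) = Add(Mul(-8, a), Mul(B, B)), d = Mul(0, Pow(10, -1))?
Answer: 8204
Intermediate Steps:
d = 0 (d = Mul(0, Rational(1, 10)) = 0)
Function('G')(a, B) = Add(Pow(B, 2), Mul(-8, a)) (Function('G')(a, B) = Add(Mul(-8, a), Pow(B, 2)) = Add(Pow(B, 2), Mul(-8, a)))
N = -77
Add(Mul(49, Function('G')(d, 13)), N) = Add(Mul(49, Add(Pow(13, 2), Mul(-8, 0))), -77) = Add(Mul(49, Add(169, 0)), -77) = Add(Mul(49, 169), -77) = Add(8281, -77) = 8204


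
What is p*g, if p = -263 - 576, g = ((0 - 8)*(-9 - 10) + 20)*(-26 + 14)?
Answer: 1731696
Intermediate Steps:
g = -2064 (g = (-8*(-19) + 20)*(-12) = (152 + 20)*(-12) = 172*(-12) = -2064)
p = -839
p*g = -839*(-2064) = 1731696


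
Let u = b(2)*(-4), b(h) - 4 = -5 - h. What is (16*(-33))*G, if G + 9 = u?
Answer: -1584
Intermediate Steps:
b(h) = -1 - h (b(h) = 4 + (-5 - h) = -1 - h)
u = 12 (u = (-1 - 1*2)*(-4) = (-1 - 2)*(-4) = -3*(-4) = 12)
G = 3 (G = -9 + 12 = 3)
(16*(-33))*G = (16*(-33))*3 = -528*3 = -1584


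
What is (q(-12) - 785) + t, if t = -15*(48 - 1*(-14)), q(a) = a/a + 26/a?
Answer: -10297/6 ≈ -1716.2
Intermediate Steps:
q(a) = 1 + 26/a
t = -930 (t = -15*(48 + 14) = -15*62 = -930)
(q(-12) - 785) + t = ((26 - 12)/(-12) - 785) - 930 = (-1/12*14 - 785) - 930 = (-7/6 - 785) - 930 = -4717/6 - 930 = -10297/6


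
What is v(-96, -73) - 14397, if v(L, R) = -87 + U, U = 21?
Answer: -14463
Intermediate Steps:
v(L, R) = -66 (v(L, R) = -87 + 21 = -66)
v(-96, -73) - 14397 = -66 - 14397 = -14463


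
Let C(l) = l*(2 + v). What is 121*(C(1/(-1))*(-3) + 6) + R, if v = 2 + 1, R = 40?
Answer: 2581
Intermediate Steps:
v = 3
C(l) = 5*l (C(l) = l*(2 + 3) = l*5 = 5*l)
121*(C(1/(-1))*(-3) + 6) + R = 121*((5/(-1))*(-3) + 6) + 40 = 121*((5*(-1))*(-3) + 6) + 40 = 121*(-5*(-3) + 6) + 40 = 121*(15 + 6) + 40 = 121*21 + 40 = 2541 + 40 = 2581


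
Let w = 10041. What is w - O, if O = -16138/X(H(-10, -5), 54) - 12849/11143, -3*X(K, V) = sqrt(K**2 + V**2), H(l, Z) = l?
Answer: 111899712/11143 - 24207*sqrt(754)/754 ≈ 9160.6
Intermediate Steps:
X(K, V) = -sqrt(K**2 + V**2)/3
O = -12849/11143 + 24207*sqrt(754)/754 (O = -16138*(-3/sqrt((-10)**2 + 54**2)) - 12849/11143 = -16138*(-3/sqrt(100 + 2916)) - 12849*1/11143 = -16138*(-3*sqrt(754)/1508) - 12849/11143 = -(-24207)*sqrt(754)/754 - 12849/11143 = 24207*sqrt(754)/754 - 12849/11143 = -12849/11143 + 24207*sqrt(754)/754 ≈ 880.41)
w - O = 10041 - (-12849/11143 + 24207*sqrt(754)/754) = 10041 + (12849/11143 - 24207*sqrt(754)/754) = 111899712/11143 - 24207*sqrt(754)/754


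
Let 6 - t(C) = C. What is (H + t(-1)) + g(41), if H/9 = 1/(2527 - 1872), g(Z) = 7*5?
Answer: 27519/655 ≈ 42.014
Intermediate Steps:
t(C) = 6 - C
g(Z) = 35
H = 9/655 (H = 9/(2527 - 1872) = 9/655 ≈ 0.013740)
(H + t(-1)) + g(41) = (9/655 + (6 - 1*(-1))) + 35 = (9/655 + (6 + 1)) + 35 = (9/655 + 7) + 35 = 4594/655 + 35 = 27519/655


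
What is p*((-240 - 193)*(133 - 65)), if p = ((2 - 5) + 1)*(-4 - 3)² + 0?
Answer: 2885512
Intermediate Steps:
p = -98 (p = (-3 + 1)*(-7)² + 0 = -2*49 + 0 = -98 + 0 = -98)
p*((-240 - 193)*(133 - 65)) = -98*(-240 - 193)*(133 - 65) = -(-42434)*68 = -98*(-29444) = 2885512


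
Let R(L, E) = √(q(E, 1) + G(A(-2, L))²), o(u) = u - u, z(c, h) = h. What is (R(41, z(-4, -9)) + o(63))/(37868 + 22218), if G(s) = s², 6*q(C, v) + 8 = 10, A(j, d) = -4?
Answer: √2307/180258 ≈ 0.00026646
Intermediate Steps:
q(C, v) = ⅓ (q(C, v) = -4/3 + (⅙)*10 = -4/3 + 5/3 = ⅓)
o(u) = 0
R(L, E) = √2307/3 (R(L, E) = √(⅓ + ((-4)²)²) = √(⅓ + 16²) = √(⅓ + 256) = √(769/3) = √2307/3)
(R(41, z(-4, -9)) + o(63))/(37868 + 22218) = (√2307/3 + 0)/(37868 + 22218) = (√2307/3)/60086 = (√2307/3)*(1/60086) = √2307/180258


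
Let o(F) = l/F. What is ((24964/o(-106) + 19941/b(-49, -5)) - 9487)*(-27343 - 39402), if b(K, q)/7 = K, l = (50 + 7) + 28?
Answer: 2261567712874/833 ≈ 2.7150e+9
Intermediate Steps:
l = 85 (l = 57 + 28 = 85)
b(K, q) = 7*K
o(F) = 85/F
((24964/o(-106) + 19941/b(-49, -5)) - 9487)*(-27343 - 39402) = ((24964/((85/(-106))) + 19941/((7*(-49)))) - 9487)*(-27343 - 39402) = ((24964/((85*(-1/106))) + 19941/(-343)) - 9487)*(-66745) = ((24964/(-85/106) + 19941*(-1/343)) - 9487)*(-66745) = ((24964*(-106/85) - 19941/343) - 9487)*(-66745) = ((-2646184/85 - 19941/343) - 9487)*(-66745) = (-909336097/29155 - 9487)*(-66745) = -1185929582/29155*(-66745) = 2261567712874/833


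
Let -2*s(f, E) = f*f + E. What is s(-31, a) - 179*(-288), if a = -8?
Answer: 102151/2 ≈ 51076.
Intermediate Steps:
s(f, E) = -E/2 - f²/2 (s(f, E) = -(f*f + E)/2 = -(f² + E)/2 = -(E + f²)/2 = -E/2 - f²/2)
s(-31, a) - 179*(-288) = (-½*(-8) - ½*(-31)²) - 179*(-288) = (4 - ½*961) + 51552 = (4 - 961/2) + 51552 = -953/2 + 51552 = 102151/2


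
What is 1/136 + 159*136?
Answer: 2940865/136 ≈ 21624.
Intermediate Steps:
1/136 + 159*136 = 1/136 + 21624 = 2940865/136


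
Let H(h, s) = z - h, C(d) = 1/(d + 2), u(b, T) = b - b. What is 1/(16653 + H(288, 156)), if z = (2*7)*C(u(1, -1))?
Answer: 1/16372 ≈ 6.1080e-5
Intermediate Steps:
u(b, T) = 0
C(d) = 1/(2 + d)
z = 7 (z = (2*7)/(2 + 0) = 14/2 = 14*(½) = 7)
H(h, s) = 7 - h
1/(16653 + H(288, 156)) = 1/(16653 + (7 - 1*288)) = 1/(16653 + (7 - 288)) = 1/(16653 - 281) = 1/16372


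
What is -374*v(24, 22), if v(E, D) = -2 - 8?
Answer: 3740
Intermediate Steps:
v(E, D) = -10
-374*v(24, 22) = -374*(-10) = 3740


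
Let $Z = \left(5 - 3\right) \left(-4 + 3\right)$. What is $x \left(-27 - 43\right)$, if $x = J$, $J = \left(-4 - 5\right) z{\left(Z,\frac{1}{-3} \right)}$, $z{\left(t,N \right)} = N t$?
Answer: $420$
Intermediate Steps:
$Z = -2$ ($Z = 2 \left(-1\right) = -2$)
$J = -6$ ($J = \left(-4 - 5\right) \frac{1}{-3} \left(-2\right) = - 9 \left(\left(- \frac{1}{3}\right) \left(-2\right)\right) = \left(-9\right) \frac{2}{3} = -6$)
$x = -6$
$x \left(-27 - 43\right) = - 6 \left(-27 - 43\right) = \left(-6\right) \left(-70\right) = 420$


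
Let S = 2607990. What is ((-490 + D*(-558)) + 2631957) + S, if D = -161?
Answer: 5329295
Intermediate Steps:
((-490 + D*(-558)) + 2631957) + S = ((-490 - 161*(-558)) + 2631957) + 2607990 = ((-490 + 89838) + 2631957) + 2607990 = (89348 + 2631957) + 2607990 = 2721305 + 2607990 = 5329295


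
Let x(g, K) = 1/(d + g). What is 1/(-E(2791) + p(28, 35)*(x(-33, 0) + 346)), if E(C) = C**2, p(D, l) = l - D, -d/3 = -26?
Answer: -45/350426648 ≈ -1.2841e-7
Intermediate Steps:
d = 78 (d = -3*(-26) = 78)
x(g, K) = 1/(78 + g)
1/(-E(2791) + p(28, 35)*(x(-33, 0) + 346)) = 1/(-1*2791**2 + (35 - 1*28)*(1/(78 - 33) + 346)) = 1/(-1*7789681 + (35 - 28)*(1/45 + 346)) = 1/(-7789681 + 7*(1/45 + 346)) = 1/(-7789681 + 7*(15571/45)) = 1/(-7789681 + 108997/45) = 1/(-350426648/45) = -45/350426648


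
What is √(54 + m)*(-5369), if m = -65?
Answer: -5369*I*√11 ≈ -17807.0*I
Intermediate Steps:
√(54 + m)*(-5369) = √(54 - 65)*(-5369) = √(-11)*(-5369) = (I*√11)*(-5369) = -5369*I*√11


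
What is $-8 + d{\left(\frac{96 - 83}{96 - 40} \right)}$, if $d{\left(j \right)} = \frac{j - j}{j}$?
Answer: $-8$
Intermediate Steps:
$d{\left(j \right)} = 0$ ($d{\left(j \right)} = \frac{0}{j} = 0$)
$-8 + d{\left(\frac{96 - 83}{96 - 40} \right)} = -8 + 0 = -8$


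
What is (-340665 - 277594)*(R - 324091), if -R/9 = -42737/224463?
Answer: 14991967430285500/74821 ≈ 2.0037e+11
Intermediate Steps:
R = 128211/74821 (R = -(-384633)/224463 = -9*(-42737/224463) = 128211/74821 ≈ 1.7136)
(-340665 - 277594)*(R - 324091) = (-340665 - 277594)*(128211/74821 - 324091) = -618259*(-24248684500/74821) = 14991967430285500/74821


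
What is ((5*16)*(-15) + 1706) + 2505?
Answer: 3011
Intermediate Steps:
((5*16)*(-15) + 1706) + 2505 = (80*(-15) + 1706) + 2505 = (-1200 + 1706) + 2505 = 506 + 2505 = 3011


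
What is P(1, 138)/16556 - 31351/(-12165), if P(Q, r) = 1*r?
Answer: 260362963/100701870 ≈ 2.5855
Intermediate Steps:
P(Q, r) = r
P(1, 138)/16556 - 31351/(-12165) = 138/16556 - 31351/(-12165) = 138*(1/16556) - 31351*(-1/12165) = 69/8278 + 31351/12165 = 260362963/100701870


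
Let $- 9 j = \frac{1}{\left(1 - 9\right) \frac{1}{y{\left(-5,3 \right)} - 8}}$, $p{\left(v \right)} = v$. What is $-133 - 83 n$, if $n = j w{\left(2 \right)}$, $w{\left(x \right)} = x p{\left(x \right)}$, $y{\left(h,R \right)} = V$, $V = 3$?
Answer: $- \frac{1979}{18} \approx -109.94$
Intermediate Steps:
$y{\left(h,R \right)} = 3$
$w{\left(x \right)} = x^{2}$ ($w{\left(x \right)} = x x = x^{2}$)
$j = - \frac{5}{72}$ ($j = - \frac{1}{9 \frac{1 - 9}{3 - 8}} = - \frac{1}{9 \left(- \frac{8}{-5}\right)} = - \frac{1}{9 \left(\left(-8\right) \left(- \frac{1}{5}\right)\right)} = - \frac{1}{9 \cdot \frac{8}{5}} = \left(- \frac{1}{9}\right) \frac{5}{8} = - \frac{5}{72} \approx -0.069444$)
$n = - \frac{5}{18}$ ($n = - \frac{5 \cdot 2^{2}}{72} = \left(- \frac{5}{72}\right) 4 = - \frac{5}{18} \approx -0.27778$)
$-133 - 83 n = -133 - - \frac{415}{18} = -133 + \frac{415}{18} = - \frac{1979}{18}$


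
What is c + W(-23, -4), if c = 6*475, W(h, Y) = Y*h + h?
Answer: 2919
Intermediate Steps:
W(h, Y) = h + Y*h
c = 2850
c + W(-23, -4) = 2850 - 23*(1 - 4) = 2850 - 23*(-3) = 2850 + 69 = 2919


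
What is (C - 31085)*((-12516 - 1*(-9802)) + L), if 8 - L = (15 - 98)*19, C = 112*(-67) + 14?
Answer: 43551175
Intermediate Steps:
C = -7490 (C = -7504 + 14 = -7490)
L = 1585 (L = 8 - (15 - 98)*19 = 8 - (-83)*19 = 8 - 1*(-1577) = 8 + 1577 = 1585)
(C - 31085)*((-12516 - 1*(-9802)) + L) = (-7490 - 31085)*((-12516 - 1*(-9802)) + 1585) = -38575*((-12516 + 9802) + 1585) = -38575*(-2714 + 1585) = -38575*(-1129) = 43551175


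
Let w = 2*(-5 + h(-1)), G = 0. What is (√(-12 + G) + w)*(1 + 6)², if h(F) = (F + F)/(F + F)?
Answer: -392 + 98*I*√3 ≈ -392.0 + 169.74*I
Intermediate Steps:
h(F) = 1 (h(F) = (2*F)/((2*F)) = (2*F)*(1/(2*F)) = 1)
w = -8 (w = 2*(-5 + 1) = 2*(-4) = -8)
(√(-12 + G) + w)*(1 + 6)² = (√(-12 + 0) - 8)*(1 + 6)² = (√(-12) - 8)*7² = (2*I*√3 - 8)*49 = (-8 + 2*I*√3)*49 = -392 + 98*I*√3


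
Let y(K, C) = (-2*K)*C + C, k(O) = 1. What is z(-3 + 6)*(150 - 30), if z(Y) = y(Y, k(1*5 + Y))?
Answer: -600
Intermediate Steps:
y(K, C) = C - 2*C*K (y(K, C) = -2*C*K + C = C - 2*C*K)
z(Y) = 1 - 2*Y (z(Y) = 1*(1 - 2*Y) = 1 - 2*Y)
z(-3 + 6)*(150 - 30) = (1 - 2*(-3 + 6))*(150 - 30) = (1 - 2*3)*120 = (1 - 6)*120 = -5*120 = -600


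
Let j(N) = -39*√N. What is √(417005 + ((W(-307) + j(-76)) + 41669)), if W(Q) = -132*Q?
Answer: √(499198 - 78*I*√19) ≈ 706.54 - 0.241*I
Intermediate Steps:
√(417005 + ((W(-307) + j(-76)) + 41669)) = √(417005 + ((-132*(-307) - 78*I*√19) + 41669)) = √(417005 + ((40524 - 78*I*√19) + 41669)) = √(417005 + (82193 - 78*I*√19)) = √(499198 - 78*I*√19)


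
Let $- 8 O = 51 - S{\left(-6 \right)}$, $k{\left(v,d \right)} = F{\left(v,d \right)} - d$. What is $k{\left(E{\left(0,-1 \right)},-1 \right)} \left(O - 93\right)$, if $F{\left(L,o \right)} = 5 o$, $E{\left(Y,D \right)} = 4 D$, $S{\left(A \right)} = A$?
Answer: $\frac{801}{2} \approx 400.5$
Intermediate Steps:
$k{\left(v,d \right)} = 4 d$ ($k{\left(v,d \right)} = 5 d - d = 4 d$)
$O = - \frac{57}{8}$ ($O = - \frac{51 - -6}{8} = - \frac{51 + 6}{8} = \left(- \frac{1}{8}\right) 57 = - \frac{57}{8} \approx -7.125$)
$k{\left(E{\left(0,-1 \right)},-1 \right)} \left(O - 93\right) = 4 \left(-1\right) \left(- \frac{57}{8} - 93\right) = \left(-4\right) \left(- \frac{801}{8}\right) = \frac{801}{2}$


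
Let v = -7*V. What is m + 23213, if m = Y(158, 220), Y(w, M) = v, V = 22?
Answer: 23059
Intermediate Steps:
v = -154 (v = -7*22 = -154)
Y(w, M) = -154
m = -154
m + 23213 = -154 + 23213 = 23059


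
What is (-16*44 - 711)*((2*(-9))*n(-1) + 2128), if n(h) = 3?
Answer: -2934710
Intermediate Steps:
(-16*44 - 711)*((2*(-9))*n(-1) + 2128) = (-16*44 - 711)*((2*(-9))*3 + 2128) = (-704 - 711)*(-18*3 + 2128) = -1415*(-54 + 2128) = -1415*2074 = -2934710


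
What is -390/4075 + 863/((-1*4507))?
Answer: -1054891/3673205 ≈ -0.28719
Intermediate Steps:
-390/4075 + 863/((-1*4507)) = -390*1/4075 + 863/(-4507) = -78/815 + 863*(-1/4507) = -78/815 - 863/4507 = -1054891/3673205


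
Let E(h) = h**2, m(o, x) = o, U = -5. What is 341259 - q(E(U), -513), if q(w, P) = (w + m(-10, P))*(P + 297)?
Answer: 344499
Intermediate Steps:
q(w, P) = (-10 + w)*(297 + P) (q(w, P) = (w - 10)*(P + 297) = (-10 + w)*(297 + P))
341259 - q(E(U), -513) = 341259 - (-2970 - 10*(-513) + 297*(-5)**2 - 513*(-5)**2) = 341259 - (-2970 + 5130 + 297*25 - 513*25) = 341259 - (-2970 + 5130 + 7425 - 12825) = 341259 - 1*(-3240) = 341259 + 3240 = 344499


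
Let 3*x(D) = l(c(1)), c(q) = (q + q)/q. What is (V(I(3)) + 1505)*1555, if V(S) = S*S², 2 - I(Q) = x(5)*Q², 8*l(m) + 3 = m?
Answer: 1208886545/512 ≈ 2.3611e+6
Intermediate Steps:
c(q) = 2 (c(q) = (2*q)/q = 2)
l(m) = -3/8 + m/8
x(D) = -1/24 (x(D) = (-3/8 + (⅛)*2)/3 = (-3/8 + ¼)/3 = (⅓)*(-⅛) = -1/24)
I(Q) = 2 + Q²/24 (I(Q) = 2 - (-1)*Q²/24 = 2 + Q²/24)
V(S) = S³
(V(I(3)) + 1505)*1555 = ((2 + (1/24)*3²)³ + 1505)*1555 = ((2 + (1/24)*9)³ + 1505)*1555 = ((2 + 3/8)³ + 1505)*1555 = ((19/8)³ + 1505)*1555 = (6859/512 + 1505)*1555 = (777419/512)*1555 = 1208886545/512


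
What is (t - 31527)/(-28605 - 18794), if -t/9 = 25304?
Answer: 259263/47399 ≈ 5.4698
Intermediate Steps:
t = -227736 (t = -9*25304 = -227736)
(t - 31527)/(-28605 - 18794) = (-227736 - 31527)/(-28605 - 18794) = -259263/(-47399) = -259263*(-1/47399) = 259263/47399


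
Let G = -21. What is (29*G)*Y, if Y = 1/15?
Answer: -203/5 ≈ -40.600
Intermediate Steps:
Y = 1/15 ≈ 0.066667
(29*G)*Y = (29*(-21))*(1/15) = -609*1/15 = -203/5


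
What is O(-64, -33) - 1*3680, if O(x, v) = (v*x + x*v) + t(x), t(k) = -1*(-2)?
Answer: 546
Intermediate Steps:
t(k) = 2
O(x, v) = 2 + 2*v*x (O(x, v) = (v*x + x*v) + 2 = (v*x + v*x) + 2 = 2*v*x + 2 = 2 + 2*v*x)
O(-64, -33) - 1*3680 = (2 + 2*(-33)*(-64)) - 1*3680 = (2 + 4224) - 3680 = 4226 - 3680 = 546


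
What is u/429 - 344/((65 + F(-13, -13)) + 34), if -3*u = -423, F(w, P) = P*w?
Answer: -9149/9581 ≈ -0.95491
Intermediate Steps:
u = 141 (u = -1/3*(-423) = 141)
u/429 - 344/((65 + F(-13, -13)) + 34) = 141/429 - 344/((65 - 13*(-13)) + 34) = 141*(1/429) - 344/((65 + 169) + 34) = 47/143 - 344/(234 + 34) = 47/143 - 344/268 = 47/143 - 344*1/268 = 47/143 - 86/67 = -9149/9581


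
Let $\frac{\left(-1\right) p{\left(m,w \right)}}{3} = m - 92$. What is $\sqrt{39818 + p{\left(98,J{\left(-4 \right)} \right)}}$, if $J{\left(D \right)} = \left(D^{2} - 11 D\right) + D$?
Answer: $10 \sqrt{398} \approx 199.5$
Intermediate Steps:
$J{\left(D \right)} = D^{2} - 10 D$
$p{\left(m,w \right)} = 276 - 3 m$ ($p{\left(m,w \right)} = - 3 \left(m - 92\right) = - 3 \left(-92 + m\right) = 276 - 3 m$)
$\sqrt{39818 + p{\left(98,J{\left(-4 \right)} \right)}} = \sqrt{39818 + \left(276 - 294\right)} = \sqrt{39818 - 18} = \sqrt{39800} = 10 \sqrt{398}$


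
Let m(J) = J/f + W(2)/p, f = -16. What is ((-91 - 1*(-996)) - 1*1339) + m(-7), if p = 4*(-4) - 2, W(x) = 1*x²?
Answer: -62465/144 ≈ -433.78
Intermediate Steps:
W(x) = x²
p = -18 (p = -16 - 2 = -18)
m(J) = -2/9 - J/16 (m(J) = J/(-16) + 2²/(-18) = J*(-1/16) + 4*(-1/18) = -J/16 - 2/9 = -2/9 - J/16)
((-91 - 1*(-996)) - 1*1339) + m(-7) = ((-91 - 1*(-996)) - 1*1339) + (-2/9 - 1/16*(-7)) = ((-91 + 996) - 1339) + (-2/9 + 7/16) = (905 - 1339) + 31/144 = -434 + 31/144 = -62465/144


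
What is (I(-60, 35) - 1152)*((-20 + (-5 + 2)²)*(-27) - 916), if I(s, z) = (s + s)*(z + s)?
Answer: -1143912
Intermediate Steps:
I(s, z) = 2*s*(s + z) (I(s, z) = (2*s)*(s + z) = 2*s*(s + z))
(I(-60, 35) - 1152)*((-20 + (-5 + 2)²)*(-27) - 916) = (2*(-60)*(-60 + 35) - 1152)*((-20 + (-5 + 2)²)*(-27) - 916) = (2*(-60)*(-25) - 1152)*((-20 + (-3)²)*(-27) - 916) = (3000 - 1152)*((-20 + 9)*(-27) - 916) = 1848*(-11*(-27) - 916) = 1848*(297 - 916) = 1848*(-619) = -1143912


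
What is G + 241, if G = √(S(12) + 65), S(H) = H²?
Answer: 241 + √209 ≈ 255.46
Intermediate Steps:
G = √209 (G = √(12² + 65) = √(144 + 65) = √209 ≈ 14.457)
G + 241 = √209 + 241 = 241 + √209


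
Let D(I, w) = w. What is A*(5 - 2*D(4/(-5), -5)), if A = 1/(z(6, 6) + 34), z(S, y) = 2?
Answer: 5/12 ≈ 0.41667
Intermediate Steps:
A = 1/36 (A = 1/(2 + 34) = 1/36 ≈ 0.027778)
A*(5 - 2*D(4/(-5), -5)) = (5 - 2*(-5))/36 = (5 + 10)/36 = (1/36)*15 = 5/12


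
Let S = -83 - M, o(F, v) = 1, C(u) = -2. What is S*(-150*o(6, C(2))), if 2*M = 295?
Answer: 34575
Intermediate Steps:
M = 295/2 (M = (½)*295 = 295/2 ≈ 147.50)
S = -461/2 (S = -83 - 1*295/2 = -83 - 295/2 = -461/2 ≈ -230.50)
S*(-150*o(6, C(2))) = -(-34575) = -461/2*(-150) = 34575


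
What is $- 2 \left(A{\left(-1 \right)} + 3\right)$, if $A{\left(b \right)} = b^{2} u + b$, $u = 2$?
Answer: $-8$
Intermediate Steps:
$A{\left(b \right)} = b + 2 b^{2}$ ($A{\left(b \right)} = b^{2} \cdot 2 + b = 2 b^{2} + b = b + 2 b^{2}$)
$- 2 \left(A{\left(-1 \right)} + 3\right) = - 2 \left(- (1 + 2 \left(-1\right)) + 3\right) = - 2 \left(- (1 - 2) + 3\right) = - 2 \left(\left(-1\right) \left(-1\right) + 3\right) = - 2 \left(1 + 3\right) = \left(-2\right) 4 = -8$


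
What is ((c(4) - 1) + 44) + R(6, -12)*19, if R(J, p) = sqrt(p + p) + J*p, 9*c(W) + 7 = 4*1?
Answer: -3976/3 + 38*I*sqrt(6) ≈ -1325.3 + 93.081*I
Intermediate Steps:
c(W) = -1/3 (c(W) = -7/9 + (4*1)/9 = -7/9 + (1/9)*4 = -7/9 + 4/9 = -1/3)
R(J, p) = J*p + sqrt(2)*sqrt(p) (R(J, p) = sqrt(2*p) + J*p = sqrt(2)*sqrt(p) + J*p = J*p + sqrt(2)*sqrt(p))
((c(4) - 1) + 44) + R(6, -12)*19 = ((-1/3 - 1) + 44) + (6*(-12) + sqrt(2)*sqrt(-12))*19 = (-4/3 + 44) + (-72 + sqrt(2)*(2*I*sqrt(3)))*19 = 128/3 + (-72 + 2*I*sqrt(6))*19 = 128/3 + (-1368 + 38*I*sqrt(6)) = -3976/3 + 38*I*sqrt(6)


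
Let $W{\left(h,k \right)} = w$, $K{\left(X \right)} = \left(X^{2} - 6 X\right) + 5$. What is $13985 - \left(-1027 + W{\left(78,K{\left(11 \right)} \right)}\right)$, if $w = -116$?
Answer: $15128$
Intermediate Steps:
$K{\left(X \right)} = 5 + X^{2} - 6 X$
$W{\left(h,k \right)} = -116$
$13985 - \left(-1027 + W{\left(78,K{\left(11 \right)} \right)}\right) = 13985 + \left(1027 - -116\right) = 13985 + \left(1027 + 116\right) = 13985 + 1143 = 15128$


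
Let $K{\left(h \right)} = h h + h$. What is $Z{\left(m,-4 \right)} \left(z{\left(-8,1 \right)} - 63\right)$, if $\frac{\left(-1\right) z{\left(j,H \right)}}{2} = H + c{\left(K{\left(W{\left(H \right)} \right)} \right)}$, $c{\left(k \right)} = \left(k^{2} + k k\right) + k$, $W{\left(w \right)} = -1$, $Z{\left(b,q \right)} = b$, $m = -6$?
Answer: $390$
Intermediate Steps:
$K{\left(h \right)} = h + h^{2}$ ($K{\left(h \right)} = h^{2} + h = h + h^{2}$)
$c{\left(k \right)} = k + 2 k^{2}$ ($c{\left(k \right)} = \left(k^{2} + k^{2}\right) + k = 2 k^{2} + k = k + 2 k^{2}$)
$z{\left(j,H \right)} = - 2 H$ ($z{\left(j,H \right)} = - 2 \left(H + - (1 - 1) \left(1 + 2 \left(- (1 - 1)\right)\right)\right) = - 2 \left(H + \left(-1\right) 0 \left(1 + 2 \left(\left(-1\right) 0\right)\right)\right) = - 2 \left(H + 0 \left(1 + 2 \cdot 0\right)\right) = - 2 \left(H + 0 \left(1 + 0\right)\right) = - 2 \left(H + 0 \cdot 1\right) = - 2 \left(H + 0\right) = - 2 H$)
$Z{\left(m,-4 \right)} \left(z{\left(-8,1 \right)} - 63\right) = - 6 \left(\left(-2\right) 1 - 63\right) = - 6 \left(-2 - 63\right) = \left(-6\right) \left(-65\right) = 390$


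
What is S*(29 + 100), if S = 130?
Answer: 16770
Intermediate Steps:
S*(29 + 100) = 130*(29 + 100) = 130*129 = 16770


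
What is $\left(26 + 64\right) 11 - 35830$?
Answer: $-34840$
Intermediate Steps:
$\left(26 + 64\right) 11 - 35830 = 90 \cdot 11 - 35830 = 990 - 35830 = -34840$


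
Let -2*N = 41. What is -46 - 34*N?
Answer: 651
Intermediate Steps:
N = -41/2 (N = -1/2*41 = -41/2 ≈ -20.500)
-46 - 34*N = -46 - 34*(-41/2) = -46 + 697 = 651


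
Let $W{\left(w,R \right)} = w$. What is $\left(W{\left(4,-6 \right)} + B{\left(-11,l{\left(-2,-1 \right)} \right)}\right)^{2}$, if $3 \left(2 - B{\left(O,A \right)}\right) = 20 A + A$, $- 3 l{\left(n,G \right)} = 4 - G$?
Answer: $\frac{2809}{9} \approx 312.11$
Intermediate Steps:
$l{\left(n,G \right)} = - \frac{4}{3} + \frac{G}{3}$ ($l{\left(n,G \right)} = - \frac{4 - G}{3} = - \frac{4}{3} + \frac{G}{3}$)
$B{\left(O,A \right)} = 2 - 7 A$ ($B{\left(O,A \right)} = 2 - \frac{20 A + A}{3} = 2 - \frac{21 A}{3} = 2 - 7 A$)
$\left(W{\left(4,-6 \right)} + B{\left(-11,l{\left(-2,-1 \right)} \right)}\right)^{2} = \left(4 - \left(-2 + 7 \left(- \frac{4}{3} + \frac{1}{3} \left(-1\right)\right)\right)\right)^{2} = \left(4 - \left(-2 + 7 \left(- \frac{4}{3} - \frac{1}{3}\right)\right)\right)^{2} = \left(4 + \left(2 - - \frac{35}{3}\right)\right)^{2} = \left(4 + \left(2 + \frac{35}{3}\right)\right)^{2} = \left(4 + \frac{41}{3}\right)^{2} = \left(\frac{53}{3}\right)^{2} = \frac{2809}{9}$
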